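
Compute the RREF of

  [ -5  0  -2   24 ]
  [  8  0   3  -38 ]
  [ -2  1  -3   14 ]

Multiply R1 by -1/5.
  [  1  0  2/5  -24/5 ]
  [  8  0    3    -38 ]
  [ -2  1   -3     14 ]
Subtract 8 times R1 from R2.
  [  1  0   2/5  -24/5 ]
  [  0  0  -1/5    2/5 ]
  [ -2  1    -3     14 ]
Add 2 times R1 to R3.
  [ 1  0    2/5  -24/5 ]
  [ 0  0   -1/5    2/5 ]
  [ 0  1  -11/5   22/5 ]
Swap R2 and R3.
  [ 1  0    2/5  -24/5 ]
  [ 0  1  -11/5   22/5 ]
  [ 0  0   -1/5    2/5 ]
Multiply R3 by -5.
  [ 1  0    2/5  -24/5 ]
  [ 0  1  -11/5   22/5 ]
  [ 0  0      1     -2 ]
Add 11/5 times R3 to R2.
  [ 1  0  2/5  -24/5 ]
  [ 0  1    0      0 ]
  [ 0  0    1     -2 ]
Subtract 2/5 times R3 from R1.
  [ 1  0  0  -4 ]
  [ 0  1  0   0 ]
  [ 0  0  1  -2 ]

[[1, 0, 0, -4], [0, 1, 0, 0], [0, 0, 1, -2]]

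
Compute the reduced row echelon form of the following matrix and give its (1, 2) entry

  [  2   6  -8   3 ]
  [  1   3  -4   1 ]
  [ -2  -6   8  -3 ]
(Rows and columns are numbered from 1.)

Multiply r1 by 1/2.
Subtract r1 from r2.
Add 2 times r1 to r3.
Multiply r2 by -2.
Subtract 3/2 times r2 from r1.

3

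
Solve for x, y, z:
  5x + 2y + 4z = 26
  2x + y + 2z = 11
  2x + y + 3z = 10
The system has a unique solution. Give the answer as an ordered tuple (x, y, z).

Form the augmented matrix and row-reduce:
  [ 5  2  4  |  26 ]
  [ 2  1  2  |  11 ]
  [ 2  1  3  |  10 ]
Multiply r1 by 1/5.
  [ 1  2/5  4/5  |  26/5 ]
  [ 2    1    2  |    11 ]
  [ 2    1    3  |    10 ]
Subtract 2 times r1 from r2.
  [ 1  2/5  4/5  |  26/5 ]
  [ 0  1/5  2/5  |   3/5 ]
  [ 2    1    3  |    10 ]
Subtract 2 times r1 from r3.
  [ 1  2/5  4/5  |  26/5 ]
  [ 0  1/5  2/5  |   3/5 ]
  [ 0  1/5  7/5  |  -2/5 ]
Multiply r2 by 5.
  [ 1  2/5  4/5  |  26/5 ]
  [ 0    1    2  |     3 ]
  [ 0  1/5  7/5  |  -2/5 ]
Subtract 1/5 times r2 from r3.
  [ 1  2/5  4/5  |  26/5 ]
  [ 0    1    2  |     3 ]
  [ 0    0    1  |    -1 ]
Subtract 2 times r3 from r2.
  [ 1  2/5  4/5  |  26/5 ]
  [ 0    1    0  |     5 ]
  [ 0    0    1  |    -1 ]
Subtract 4/5 times r3 from r1.
  [ 1  2/5  0  |   6 ]
  [ 0    1  0  |   5 ]
  [ 0    0  1  |  -1 ]
Subtract 2/5 times r2 from r1.
  [ 1  0  0  |   4 ]
  [ 0  1  0  |   5 ]
  [ 0  0  1  |  -1 ]
Reading off the last column: x = 4, y = 5, z = -1.

(4, 5, -1)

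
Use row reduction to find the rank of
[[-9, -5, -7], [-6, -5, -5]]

rank = 2

Multiply r1 by -1/9.
Add 6 times r1 to r2.
Multiply r2 by -3/5.
Subtract 5/9 times r2 from r1.
The reduced form has 2 nonzero rows.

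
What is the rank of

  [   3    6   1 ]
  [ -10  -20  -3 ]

rank = 2

ρ1 := 1/3·ρ1
  [   1    2  1/3 ]
  [ -10  -20   -3 ]
ρ2 := ρ2 + 10·ρ1
  [ 1  2  1/3 ]
  [ 0  0  1/3 ]
ρ2 := 3·ρ2
  [ 1  2  1/3 ]
  [ 0  0    1 ]
ρ1 := ρ1 − 1/3·ρ2
  [ 1  2  0 ]
  [ 0  0  1 ]
The reduced form has 2 nonzero rows.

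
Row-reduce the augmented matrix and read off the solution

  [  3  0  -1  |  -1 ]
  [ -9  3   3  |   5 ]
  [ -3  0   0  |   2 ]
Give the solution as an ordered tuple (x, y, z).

ρ1 := 1/3·ρ1
  [  1  0  -1/3  |  -1/3 ]
  [ -9  3     3  |     5 ]
  [ -3  0     0  |     2 ]
ρ2 := ρ2 + 9·ρ1
  [  1  0  -1/3  |  -1/3 ]
  [  0  3     0  |     2 ]
  [ -3  0     0  |     2 ]
ρ3 := ρ3 + 3·ρ1
  [ 1  0  -1/3  |  -1/3 ]
  [ 0  3     0  |     2 ]
  [ 0  0    -1  |     1 ]
ρ2 := 1/3·ρ2
  [ 1  0  -1/3  |  -1/3 ]
  [ 0  1     0  |   2/3 ]
  [ 0  0    -1  |     1 ]
ρ3 := -1·ρ3
  [ 1  0  -1/3  |  -1/3 ]
  [ 0  1     0  |   2/3 ]
  [ 0  0     1  |    -1 ]
ρ1 := ρ1 + 1/3·ρ3
  [ 1  0  0  |  -2/3 ]
  [ 0  1  0  |   2/3 ]
  [ 0  0  1  |    -1 ]
Reading off the last column: x = -2/3, y = 2/3, z = -1.

(-2/3, 2/3, -1)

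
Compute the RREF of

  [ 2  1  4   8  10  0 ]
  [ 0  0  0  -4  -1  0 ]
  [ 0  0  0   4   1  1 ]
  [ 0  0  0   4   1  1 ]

[[1, 1/2, 2, 0, 4, 0], [0, 0, 0, 1, 1/4, 0], [0, 0, 0, 0, 0, 1], [0, 0, 0, 0, 0, 0]]

ρ1 := 1/2·ρ1
  [ 1  1/2  2   4   5  0 ]
  [ 0    0  0  -4  -1  0 ]
  [ 0    0  0   4   1  1 ]
  [ 0    0  0   4   1  1 ]
ρ2 := -1/4·ρ2
  [ 1  1/2  2  4    5  0 ]
  [ 0    0  0  1  1/4  0 ]
  [ 0    0  0  4    1  1 ]
  [ 0    0  0  4    1  1 ]
ρ3 := ρ3 − 4·ρ2
  [ 1  1/2  2  4    5  0 ]
  [ 0    0  0  1  1/4  0 ]
  [ 0    0  0  0    0  1 ]
  [ 0    0  0  4    1  1 ]
ρ4 := ρ4 − 4·ρ2
  [ 1  1/2  2  4    5  0 ]
  [ 0    0  0  1  1/4  0 ]
  [ 0    0  0  0    0  1 ]
  [ 0    0  0  0    0  1 ]
ρ4 := ρ4 − ρ3
  [ 1  1/2  2  4    5  0 ]
  [ 0    0  0  1  1/4  0 ]
  [ 0    0  0  0    0  1 ]
  [ 0    0  0  0    0  0 ]
ρ1 := ρ1 − 4·ρ2
  [ 1  1/2  2  0    4  0 ]
  [ 0    0  0  1  1/4  0 ]
  [ 0    0  0  0    0  1 ]
  [ 0    0  0  0    0  0 ]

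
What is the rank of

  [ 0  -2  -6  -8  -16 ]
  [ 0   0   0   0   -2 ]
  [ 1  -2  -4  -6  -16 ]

ρ1 <-> ρ3
ρ2 <-> ρ3
ρ2 -> -1/2·ρ2
ρ3 -> -1/2·ρ3
ρ2 -> ρ2 − 8·ρ3
ρ1 -> ρ1 + 16·ρ3
ρ1 -> ρ1 + 2·ρ2
The reduced form has 3 nonzero rows.

rank = 3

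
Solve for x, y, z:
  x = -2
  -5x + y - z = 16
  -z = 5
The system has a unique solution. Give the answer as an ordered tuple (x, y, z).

Form the augmented matrix and row-reduce:
  [  1  0   0  |  -2 ]
  [ -5  1  -1  |  16 ]
  [  0  0  -1  |   5 ]
R2 ← R2 + 5·R1
  [ 1  0   0  |  -2 ]
  [ 0  1  -1  |   6 ]
  [ 0  0  -1  |   5 ]
R3 ← -1·R3
  [ 1  0   0  |  -2 ]
  [ 0  1  -1  |   6 ]
  [ 0  0   1  |  -5 ]
R2 ← R2 + R3
  [ 1  0  0  |  -2 ]
  [ 0  1  0  |   1 ]
  [ 0  0  1  |  -5 ]
Reading off the last column: x = -2, y = 1, z = -5.

(-2, 1, -5)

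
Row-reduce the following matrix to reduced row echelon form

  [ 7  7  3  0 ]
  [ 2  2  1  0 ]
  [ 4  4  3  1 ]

[[1, 1, 0, 0], [0, 0, 1, 0], [0, 0, 0, 1]]

R1 -> 1/7·R1
  [ 1  1  3/7  0 ]
  [ 2  2    1  0 ]
  [ 4  4    3  1 ]
R2 -> R2 − 2·R1
  [ 1  1  3/7  0 ]
  [ 0  0  1/7  0 ]
  [ 4  4    3  1 ]
R3 -> R3 − 4·R1
  [ 1  1  3/7  0 ]
  [ 0  0  1/7  0 ]
  [ 0  0  9/7  1 ]
R2 -> 7·R2
  [ 1  1  3/7  0 ]
  [ 0  0    1  0 ]
  [ 0  0  9/7  1 ]
R3 -> R3 − 9/7·R2
  [ 1  1  3/7  0 ]
  [ 0  0    1  0 ]
  [ 0  0    0  1 ]
R1 -> R1 − 3/7·R2
  [ 1  1  0  0 ]
  [ 0  0  1  0 ]
  [ 0  0  0  1 ]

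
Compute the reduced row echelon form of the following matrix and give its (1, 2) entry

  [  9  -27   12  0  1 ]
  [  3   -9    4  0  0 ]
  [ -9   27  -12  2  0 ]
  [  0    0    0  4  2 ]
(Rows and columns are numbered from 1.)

-3

Multiply r1 by 1/9.
  [  1  -3  4/3  0  1/9 ]
  [  3  -9    4  0    0 ]
  [ -9  27  -12  2    0 ]
  [  0   0    0  4    2 ]
Subtract 3 times r1 from r2.
  [  1  -3  4/3  0   1/9 ]
  [  0   0    0  0  -1/3 ]
  [ -9  27  -12  2     0 ]
  [  0   0    0  4     2 ]
Add 9 times r1 to r3.
  [ 1  -3  4/3  0   1/9 ]
  [ 0   0    0  0  -1/3 ]
  [ 0   0    0  2     1 ]
  [ 0   0    0  4     2 ]
Swap r2 and r3.
  [ 1  -3  4/3  0   1/9 ]
  [ 0   0    0  2     1 ]
  [ 0   0    0  0  -1/3 ]
  [ 0   0    0  4     2 ]
Multiply r2 by 1/2.
  [ 1  -3  4/3  0   1/9 ]
  [ 0   0    0  1   1/2 ]
  [ 0   0    0  0  -1/3 ]
  [ 0   0    0  4     2 ]
Subtract 4 times r2 from r4.
  [ 1  -3  4/3  0   1/9 ]
  [ 0   0    0  1   1/2 ]
  [ 0   0    0  0  -1/3 ]
  [ 0   0    0  0     0 ]
Multiply r3 by -3.
  [ 1  -3  4/3  0  1/9 ]
  [ 0   0    0  1  1/2 ]
  [ 0   0    0  0    1 ]
  [ 0   0    0  0    0 ]
Subtract 1/2 times r3 from r2.
  [ 1  -3  4/3  0  1/9 ]
  [ 0   0    0  1    0 ]
  [ 0   0    0  0    1 ]
  [ 0   0    0  0    0 ]
Subtract 1/9 times r3 from r1.
  [ 1  -3  4/3  0  0 ]
  [ 0   0    0  1  0 ]
  [ 0   0    0  0  1 ]
  [ 0   0    0  0  0 ]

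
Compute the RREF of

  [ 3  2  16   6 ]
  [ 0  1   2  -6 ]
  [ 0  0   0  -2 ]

[[1, 0, 4, 0], [0, 1, 2, 0], [0, 0, 0, 1]]

Multiply R1 by 1/3.
  [ 1  2/3  16/3   2 ]
  [ 0    1     2  -6 ]
  [ 0    0     0  -2 ]
Multiply R3 by -1/2.
  [ 1  2/3  16/3   2 ]
  [ 0    1     2  -6 ]
  [ 0    0     0   1 ]
Add 6 times R3 to R2.
  [ 1  2/3  16/3  2 ]
  [ 0    1     2  0 ]
  [ 0    0     0  1 ]
Subtract 2 times R3 from R1.
  [ 1  2/3  16/3  0 ]
  [ 0    1     2  0 ]
  [ 0    0     0  1 ]
Subtract 2/3 times R2 from R1.
  [ 1  0  4  0 ]
  [ 0  1  2  0 ]
  [ 0  0  0  1 ]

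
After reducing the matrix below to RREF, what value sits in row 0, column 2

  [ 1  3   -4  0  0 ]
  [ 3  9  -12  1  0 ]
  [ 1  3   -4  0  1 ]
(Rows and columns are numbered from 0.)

-4

ρ2 := ρ2 − 3·ρ1
  [ 1  3  -4  0  0 ]
  [ 0  0   0  1  0 ]
  [ 1  3  -4  0  1 ]
ρ3 := ρ3 − ρ1
  [ 1  3  -4  0  0 ]
  [ 0  0   0  1  0 ]
  [ 0  0   0  0  1 ]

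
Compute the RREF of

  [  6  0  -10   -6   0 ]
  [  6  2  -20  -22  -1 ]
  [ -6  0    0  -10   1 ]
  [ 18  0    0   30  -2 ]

[[1, 0, 0, 5/3, 0], [0, 1, 0, 0, 0], [0, 0, 1, 8/5, 0], [0, 0, 0, 0, 1]]

R1 := 1/6·R1
  [  1  0  -5/3   -1   0 ]
  [  6  2   -20  -22  -1 ]
  [ -6  0     0  -10   1 ]
  [ 18  0     0   30  -2 ]
R2 := R2 − 6·R1
  [  1  0  -5/3   -1   0 ]
  [  0  2   -10  -16  -1 ]
  [ -6  0     0  -10   1 ]
  [ 18  0     0   30  -2 ]
R3 := R3 + 6·R1
  [  1  0  -5/3   -1   0 ]
  [  0  2   -10  -16  -1 ]
  [  0  0   -10  -16   1 ]
  [ 18  0     0   30  -2 ]
R4 := R4 − 18·R1
  [ 1  0  -5/3   -1   0 ]
  [ 0  2   -10  -16  -1 ]
  [ 0  0   -10  -16   1 ]
  [ 0  0    30   48  -2 ]
R2 := 1/2·R2
  [ 1  0  -5/3   -1     0 ]
  [ 0  1    -5   -8  -1/2 ]
  [ 0  0   -10  -16     1 ]
  [ 0  0    30   48    -2 ]
R3 := -1/10·R3
  [ 1  0  -5/3   -1      0 ]
  [ 0  1    -5   -8   -1/2 ]
  [ 0  0     1  8/5  -1/10 ]
  [ 0  0    30   48     -2 ]
R4 := R4 − 30·R3
  [ 1  0  -5/3   -1      0 ]
  [ 0  1    -5   -8   -1/2 ]
  [ 0  0     1  8/5  -1/10 ]
  [ 0  0     0    0      1 ]
R3 := R3 + 1/10·R4
  [ 1  0  -5/3   -1     0 ]
  [ 0  1    -5   -8  -1/2 ]
  [ 0  0     1  8/5     0 ]
  [ 0  0     0    0     1 ]
R2 := R2 + 1/2·R4
  [ 1  0  -5/3   -1  0 ]
  [ 0  1    -5   -8  0 ]
  [ 0  0     1  8/5  0 ]
  [ 0  0     0    0  1 ]
R2 := R2 + 5·R3
  [ 1  0  -5/3   -1  0 ]
  [ 0  1     0    0  0 ]
  [ 0  0     1  8/5  0 ]
  [ 0  0     0    0  1 ]
R1 := R1 + 5/3·R3
  [ 1  0  0  5/3  0 ]
  [ 0  1  0    0  0 ]
  [ 0  0  1  8/5  0 ]
  [ 0  0  0    0  1 ]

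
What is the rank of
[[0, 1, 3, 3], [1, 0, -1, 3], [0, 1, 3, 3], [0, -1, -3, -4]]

Swap r1 and r2.
Subtract r2 from r3.
Add r2 to r4.
Swap r3 and r4.
Multiply r3 by -1.
Subtract 3 times r3 from r2.
Subtract 3 times r3 from r1.
The reduced form has 3 nonzero rows.

rank = 3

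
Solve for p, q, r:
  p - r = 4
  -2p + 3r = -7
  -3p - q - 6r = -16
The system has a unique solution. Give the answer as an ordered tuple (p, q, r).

(5, -5, 1)

Form the augmented matrix and row-reduce:
  [  1   0  -1  |    4 ]
  [ -2   0   3  |   -7 ]
  [ -3  -1  -6  |  -16 ]
r2 -> r2 + 2·r1
  [  1   0  -1  |    4 ]
  [  0   0   1  |    1 ]
  [ -3  -1  -6  |  -16 ]
r3 -> r3 + 3·r1
  [ 1   0  -1  |   4 ]
  [ 0   0   1  |   1 ]
  [ 0  -1  -9  |  -4 ]
r2 ↔ r3
  [ 1   0  -1  |   4 ]
  [ 0  -1  -9  |  -4 ]
  [ 0   0   1  |   1 ]
r2 -> -1·r2
  [ 1  0  -1  |  4 ]
  [ 0  1   9  |  4 ]
  [ 0  0   1  |  1 ]
r2 -> r2 − 9·r3
  [ 1  0  -1  |   4 ]
  [ 0  1   0  |  -5 ]
  [ 0  0   1  |   1 ]
r1 -> r1 + r3
  [ 1  0  0  |   5 ]
  [ 0  1  0  |  -5 ]
  [ 0  0  1  |   1 ]
Reading off the last column: p = 5, q = -5, r = 1.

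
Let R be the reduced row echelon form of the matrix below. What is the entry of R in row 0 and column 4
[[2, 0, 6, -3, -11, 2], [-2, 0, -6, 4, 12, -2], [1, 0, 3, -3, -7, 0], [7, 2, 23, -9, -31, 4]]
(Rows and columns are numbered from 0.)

-4

ρ1 → 1/2·ρ1
  [  1  0   3  -3/2  -11/2   1 ]
  [ -2  0  -6     4     12  -2 ]
  [  1  0   3    -3     -7   0 ]
  [  7  2  23    -9    -31   4 ]
ρ2 → ρ2 + 2·ρ1
  [ 1  0   3  -3/2  -11/2  1 ]
  [ 0  0   0     1      1  0 ]
  [ 1  0   3    -3     -7  0 ]
  [ 7  2  23    -9    -31  4 ]
ρ3 → ρ3 − ρ1
  [ 1  0   3  -3/2  -11/2   1 ]
  [ 0  0   0     1      1   0 ]
  [ 0  0   0  -3/2   -3/2  -1 ]
  [ 7  2  23    -9    -31   4 ]
ρ4 → ρ4 − 7·ρ1
  [ 1  0  3  -3/2  -11/2   1 ]
  [ 0  0  0     1      1   0 ]
  [ 0  0  0  -3/2   -3/2  -1 ]
  [ 0  2  2   3/2   15/2  -3 ]
ρ2 <-> ρ4
  [ 1  0  3  -3/2  -11/2   1 ]
  [ 0  2  2   3/2   15/2  -3 ]
  [ 0  0  0  -3/2   -3/2  -1 ]
  [ 0  0  0     1      1   0 ]
ρ2 → 1/2·ρ2
  [ 1  0  3  -3/2  -11/2     1 ]
  [ 0  1  1   3/4   15/4  -3/2 ]
  [ 0  0  0  -3/2   -3/2    -1 ]
  [ 0  0  0     1      1     0 ]
ρ3 → -2/3·ρ3
  [ 1  0  3  -3/2  -11/2     1 ]
  [ 0  1  1   3/4   15/4  -3/2 ]
  [ 0  0  0     1      1   2/3 ]
  [ 0  0  0     1      1     0 ]
ρ4 → ρ4 − ρ3
  [ 1  0  3  -3/2  -11/2     1 ]
  [ 0  1  1   3/4   15/4  -3/2 ]
  [ 0  0  0     1      1   2/3 ]
  [ 0  0  0     0      0  -2/3 ]
ρ4 → -3/2·ρ4
  [ 1  0  3  -3/2  -11/2     1 ]
  [ 0  1  1   3/4   15/4  -3/2 ]
  [ 0  0  0     1      1   2/3 ]
  [ 0  0  0     0      0     1 ]
ρ3 → ρ3 − 2/3·ρ4
  [ 1  0  3  -3/2  -11/2     1 ]
  [ 0  1  1   3/4   15/4  -3/2 ]
  [ 0  0  0     1      1     0 ]
  [ 0  0  0     0      0     1 ]
ρ2 → ρ2 + 3/2·ρ4
  [ 1  0  3  -3/2  -11/2  1 ]
  [ 0  1  1   3/4   15/4  0 ]
  [ 0  0  0     1      1  0 ]
  [ 0  0  0     0      0  1 ]
ρ1 → ρ1 − ρ4
  [ 1  0  3  -3/2  -11/2  0 ]
  [ 0  1  1   3/4   15/4  0 ]
  [ 0  0  0     1      1  0 ]
  [ 0  0  0     0      0  1 ]
ρ2 → ρ2 − 3/4·ρ3
  [ 1  0  3  -3/2  -11/2  0 ]
  [ 0  1  1     0      3  0 ]
  [ 0  0  0     1      1  0 ]
  [ 0  0  0     0      0  1 ]
ρ1 → ρ1 + 3/2·ρ3
  [ 1  0  3  0  -4  0 ]
  [ 0  1  1  0   3  0 ]
  [ 0  0  0  1   1  0 ]
  [ 0  0  0  0   0  1 ]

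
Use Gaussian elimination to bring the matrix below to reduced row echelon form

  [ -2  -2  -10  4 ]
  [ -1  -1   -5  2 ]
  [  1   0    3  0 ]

ρ1 -> -1/2·ρ1
  [  1   1   5  -2 ]
  [ -1  -1  -5   2 ]
  [  1   0   3   0 ]
ρ2 -> ρ2 + ρ1
  [ 1  1  5  -2 ]
  [ 0  0  0   0 ]
  [ 1  0  3   0 ]
ρ3 -> ρ3 − ρ1
  [ 1   1   5  -2 ]
  [ 0   0   0   0 ]
  [ 0  -1  -2   2 ]
ρ2 <-> ρ3
  [ 1   1   5  -2 ]
  [ 0  -1  -2   2 ]
  [ 0   0   0   0 ]
ρ2 -> -1·ρ2
  [ 1  1  5  -2 ]
  [ 0  1  2  -2 ]
  [ 0  0  0   0 ]
ρ1 -> ρ1 − ρ2
  [ 1  0  3   0 ]
  [ 0  1  2  -2 ]
  [ 0  0  0   0 ]

[[1, 0, 3, 0], [0, 1, 2, -2], [0, 0, 0, 0]]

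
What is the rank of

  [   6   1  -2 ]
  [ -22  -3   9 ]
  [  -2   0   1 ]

ρ1 -> 1/6·ρ1
  [   1  1/6  -1/3 ]
  [ -22   -3     9 ]
  [  -2    0     1 ]
ρ2 -> ρ2 + 22·ρ1
  [  1  1/6  -1/3 ]
  [  0  2/3   5/3 ]
  [ -2    0     1 ]
ρ3 -> ρ3 + 2·ρ1
  [ 1  1/6  -1/3 ]
  [ 0  2/3   5/3 ]
  [ 0  1/3   1/3 ]
ρ2 -> 3/2·ρ2
  [ 1  1/6  -1/3 ]
  [ 0    1   5/2 ]
  [ 0  1/3   1/3 ]
ρ3 -> ρ3 − 1/3·ρ2
  [ 1  1/6  -1/3 ]
  [ 0    1   5/2 ]
  [ 0    0  -1/2 ]
ρ3 -> -2·ρ3
  [ 1  1/6  -1/3 ]
  [ 0    1   5/2 ]
  [ 0    0     1 ]
ρ2 -> ρ2 − 5/2·ρ3
  [ 1  1/6  -1/3 ]
  [ 0    1     0 ]
  [ 0    0     1 ]
ρ1 -> ρ1 + 1/3·ρ3
  [ 1  1/6  0 ]
  [ 0    1  0 ]
  [ 0    0  1 ]
ρ1 -> ρ1 − 1/6·ρ2
  [ 1  0  0 ]
  [ 0  1  0 ]
  [ 0  0  1 ]
The reduced form has 3 nonzero rows.

rank = 3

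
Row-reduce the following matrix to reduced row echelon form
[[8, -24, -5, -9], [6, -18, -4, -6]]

[[1, -3, 0, -3], [0, 0, 1, -3]]

Multiply r1 by 1/8.
  [ 1   -3  -5/8  -9/8 ]
  [ 6  -18    -4    -6 ]
Subtract 6 times r1 from r2.
  [ 1  -3  -5/8  -9/8 ]
  [ 0   0  -1/4   3/4 ]
Multiply r2 by -4.
  [ 1  -3  -5/8  -9/8 ]
  [ 0   0     1    -3 ]
Add 5/8 times r2 to r1.
  [ 1  -3  0  -3 ]
  [ 0   0  1  -3 ]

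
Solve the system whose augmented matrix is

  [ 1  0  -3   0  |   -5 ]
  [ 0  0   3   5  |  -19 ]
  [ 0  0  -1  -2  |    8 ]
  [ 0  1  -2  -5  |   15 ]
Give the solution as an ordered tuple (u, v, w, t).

(1, -6, 2, -5)

R2 ↔ R4
  [ 1  0  -3   0  |   -5 ]
  [ 0  1  -2  -5  |   15 ]
  [ 0  0  -1  -2  |    8 ]
  [ 0  0   3   5  |  -19 ]
R3 → -1·R3
  [ 1  0  -3   0  |   -5 ]
  [ 0  1  -2  -5  |   15 ]
  [ 0  0   1   2  |   -8 ]
  [ 0  0   3   5  |  -19 ]
R4 → R4 − 3·R3
  [ 1  0  -3   0  |  -5 ]
  [ 0  1  -2  -5  |  15 ]
  [ 0  0   1   2  |  -8 ]
  [ 0  0   0  -1  |   5 ]
R4 → -1·R4
  [ 1  0  -3   0  |  -5 ]
  [ 0  1  -2  -5  |  15 ]
  [ 0  0   1   2  |  -8 ]
  [ 0  0   0   1  |  -5 ]
R3 → R3 − 2·R4
  [ 1  0  -3   0  |  -5 ]
  [ 0  1  -2  -5  |  15 ]
  [ 0  0   1   0  |   2 ]
  [ 0  0   0   1  |  -5 ]
R2 → R2 + 5·R4
  [ 1  0  -3  0  |   -5 ]
  [ 0  1  -2  0  |  -10 ]
  [ 0  0   1  0  |    2 ]
  [ 0  0   0  1  |   -5 ]
R2 → R2 + 2·R3
  [ 1  0  -3  0  |  -5 ]
  [ 0  1   0  0  |  -6 ]
  [ 0  0   1  0  |   2 ]
  [ 0  0   0  1  |  -5 ]
R1 → R1 + 3·R3
  [ 1  0  0  0  |   1 ]
  [ 0  1  0  0  |  -6 ]
  [ 0  0  1  0  |   2 ]
  [ 0  0  0  1  |  -5 ]
Reading off the last column: u = 1, v = -6, w = 2, t = -5.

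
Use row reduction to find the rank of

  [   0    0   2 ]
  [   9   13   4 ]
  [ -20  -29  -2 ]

R1 ↔ R2
  [   9   13   4 ]
  [   0    0   2 ]
  [ -20  -29  -2 ]
R1 := 1/9·R1
  [   1  13/9  4/9 ]
  [   0     0    2 ]
  [ -20   -29   -2 ]
R3 := R3 + 20·R1
  [ 1  13/9   4/9 ]
  [ 0     0     2 ]
  [ 0  -1/9  62/9 ]
R2 ↔ R3
  [ 1  13/9   4/9 ]
  [ 0  -1/9  62/9 ]
  [ 0     0     2 ]
R2 := -9·R2
  [ 1  13/9  4/9 ]
  [ 0     1  -62 ]
  [ 0     0    2 ]
R3 := 1/2·R3
  [ 1  13/9  4/9 ]
  [ 0     1  -62 ]
  [ 0     0    1 ]
R2 := R2 + 62·R3
  [ 1  13/9  4/9 ]
  [ 0     1    0 ]
  [ 0     0    1 ]
R1 := R1 − 4/9·R3
  [ 1  13/9  0 ]
  [ 0     1  0 ]
  [ 0     0  1 ]
R1 := R1 − 13/9·R2
  [ 1  0  0 ]
  [ 0  1  0 ]
  [ 0  0  1 ]
The reduced form has 3 nonzero rows.

rank = 3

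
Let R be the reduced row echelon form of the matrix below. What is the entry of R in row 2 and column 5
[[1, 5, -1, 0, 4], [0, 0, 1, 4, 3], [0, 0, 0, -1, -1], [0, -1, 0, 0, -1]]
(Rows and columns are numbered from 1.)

R2 <-> R4
  [ 1   5  -1   0   4 ]
  [ 0  -1   0   0  -1 ]
  [ 0   0   0  -1  -1 ]
  [ 0   0   1   4   3 ]
R2 := -1·R2
  [ 1  5  -1   0   4 ]
  [ 0  1   0   0   1 ]
  [ 0  0   0  -1  -1 ]
  [ 0  0   1   4   3 ]
R3 <-> R4
  [ 1  5  -1   0   4 ]
  [ 0  1   0   0   1 ]
  [ 0  0   1   4   3 ]
  [ 0  0   0  -1  -1 ]
R4 := -1·R4
  [ 1  5  -1  0  4 ]
  [ 0  1   0  0  1 ]
  [ 0  0   1  4  3 ]
  [ 0  0   0  1  1 ]
R3 := R3 − 4·R4
  [ 1  5  -1  0   4 ]
  [ 0  1   0  0   1 ]
  [ 0  0   1  0  -1 ]
  [ 0  0   0  1   1 ]
R1 := R1 + R3
  [ 1  5  0  0   3 ]
  [ 0  1  0  0   1 ]
  [ 0  0  1  0  -1 ]
  [ 0  0  0  1   1 ]
R1 := R1 − 5·R2
  [ 1  0  0  0  -2 ]
  [ 0  1  0  0   1 ]
  [ 0  0  1  0  -1 ]
  [ 0  0  0  1   1 ]

1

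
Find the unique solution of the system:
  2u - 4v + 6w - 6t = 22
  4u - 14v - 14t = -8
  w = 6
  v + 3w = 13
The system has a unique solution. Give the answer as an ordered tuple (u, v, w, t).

(-2, -5, 6, 5)

Form the augmented matrix and row-reduce:
  [ 2   -4  6   -6  |  22 ]
  [ 4  -14  0  -14  |  -8 ]
  [ 0    0  1    0  |   6 ]
  [ 0    1  3    0  |  13 ]
R1 -> 1/2·R1
  [ 1   -2  3   -3  |  11 ]
  [ 4  -14  0  -14  |  -8 ]
  [ 0    0  1    0  |   6 ]
  [ 0    1  3    0  |  13 ]
R2 -> R2 − 4·R1
  [ 1  -2    3  -3  |   11 ]
  [ 0  -6  -12  -2  |  -52 ]
  [ 0   0    1   0  |    6 ]
  [ 0   1    3   0  |   13 ]
R2 -> -1/6·R2
  [ 1  -2  3   -3  |    11 ]
  [ 0   1  2  1/3  |  26/3 ]
  [ 0   0  1    0  |     6 ]
  [ 0   1  3    0  |    13 ]
R4 -> R4 − R2
  [ 1  -2  3    -3  |    11 ]
  [ 0   1  2   1/3  |  26/3 ]
  [ 0   0  1     0  |     6 ]
  [ 0   0  1  -1/3  |  13/3 ]
R4 -> R4 − R3
  [ 1  -2  3    -3  |    11 ]
  [ 0   1  2   1/3  |  26/3 ]
  [ 0   0  1     0  |     6 ]
  [ 0   0  0  -1/3  |  -5/3 ]
R4 -> -3·R4
  [ 1  -2  3   -3  |    11 ]
  [ 0   1  2  1/3  |  26/3 ]
  [ 0   0  1    0  |     6 ]
  [ 0   0  0    1  |     5 ]
R2 -> R2 − 1/3·R4
  [ 1  -2  3  -3  |  11 ]
  [ 0   1  2   0  |   7 ]
  [ 0   0  1   0  |   6 ]
  [ 0   0  0   1  |   5 ]
R1 -> R1 + 3·R4
  [ 1  -2  3  0  |  26 ]
  [ 0   1  2  0  |   7 ]
  [ 0   0  1  0  |   6 ]
  [ 0   0  0  1  |   5 ]
R2 -> R2 − 2·R3
  [ 1  -2  3  0  |  26 ]
  [ 0   1  0  0  |  -5 ]
  [ 0   0  1  0  |   6 ]
  [ 0   0  0  1  |   5 ]
R1 -> R1 − 3·R3
  [ 1  -2  0  0  |   8 ]
  [ 0   1  0  0  |  -5 ]
  [ 0   0  1  0  |   6 ]
  [ 0   0  0  1  |   5 ]
R1 -> R1 + 2·R2
  [ 1  0  0  0  |  -2 ]
  [ 0  1  0  0  |  -5 ]
  [ 0  0  1  0  |   6 ]
  [ 0  0  0  1  |   5 ]
Reading off the last column: u = -2, v = -5, w = 6, t = 5.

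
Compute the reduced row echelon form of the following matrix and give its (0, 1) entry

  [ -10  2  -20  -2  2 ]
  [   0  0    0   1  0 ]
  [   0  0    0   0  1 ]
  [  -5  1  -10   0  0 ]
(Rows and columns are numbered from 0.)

ρ1 ← -1/10·ρ1
  [  1  -1/5    2  1/5  -1/5 ]
  [  0     0    0    1     0 ]
  [  0     0    0    0     1 ]
  [ -5     1  -10    0     0 ]
ρ4 ← ρ4 + 5·ρ1
  [ 1  -1/5  2  1/5  -1/5 ]
  [ 0     0  0    1     0 ]
  [ 0     0  0    0     1 ]
  [ 0     0  0    1    -1 ]
ρ4 ← ρ4 − ρ2
  [ 1  -1/5  2  1/5  -1/5 ]
  [ 0     0  0    1     0 ]
  [ 0     0  0    0     1 ]
  [ 0     0  0    0    -1 ]
ρ4 ← ρ4 + ρ3
  [ 1  -1/5  2  1/5  -1/5 ]
  [ 0     0  0    1     0 ]
  [ 0     0  0    0     1 ]
  [ 0     0  0    0     0 ]
ρ1 ← ρ1 + 1/5·ρ3
  [ 1  -1/5  2  1/5  0 ]
  [ 0     0  0    1  0 ]
  [ 0     0  0    0  1 ]
  [ 0     0  0    0  0 ]
ρ1 ← ρ1 − 1/5·ρ2
  [ 1  -1/5  2  0  0 ]
  [ 0     0  0  1  0 ]
  [ 0     0  0  0  1 ]
  [ 0     0  0  0  0 ]

-1/5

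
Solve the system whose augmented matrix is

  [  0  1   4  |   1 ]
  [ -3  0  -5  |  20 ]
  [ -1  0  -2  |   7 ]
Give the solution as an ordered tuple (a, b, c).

ρ1 <=> ρ2
  [ -3  0  -5  |  20 ]
  [  0  1   4  |   1 ]
  [ -1  0  -2  |   7 ]
ρ1 ← -1/3·ρ1
  [  1  0  5/3  |  -20/3 ]
  [  0  1    4  |      1 ]
  [ -1  0   -2  |      7 ]
ρ3 ← ρ3 + ρ1
  [ 1  0   5/3  |  -20/3 ]
  [ 0  1     4  |      1 ]
  [ 0  0  -1/3  |    1/3 ]
ρ3 ← -3·ρ3
  [ 1  0  5/3  |  -20/3 ]
  [ 0  1    4  |      1 ]
  [ 0  0    1  |     -1 ]
ρ2 ← ρ2 − 4·ρ3
  [ 1  0  5/3  |  -20/3 ]
  [ 0  1    0  |      5 ]
  [ 0  0    1  |     -1 ]
ρ1 ← ρ1 − 5/3·ρ3
  [ 1  0  0  |  -5 ]
  [ 0  1  0  |   5 ]
  [ 0  0  1  |  -1 ]
Reading off the last column: a = -5, b = 5, c = -1.

(-5, 5, -1)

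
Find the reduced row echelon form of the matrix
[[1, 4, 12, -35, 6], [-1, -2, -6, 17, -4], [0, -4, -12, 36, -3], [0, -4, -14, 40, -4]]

[[1, 0, 0, 1, 0], [0, 1, 0, -3, 0], [0, 0, 1, -2, 0], [0, 0, 0, 0, 1]]

Add R1 to R2.
  [ 1   4   12  -35   6 ]
  [ 0   2    6  -18   2 ]
  [ 0  -4  -12   36  -3 ]
  [ 0  -4  -14   40  -4 ]
Multiply R2 by 1/2.
  [ 1   4   12  -35   6 ]
  [ 0   1    3   -9   1 ]
  [ 0  -4  -12   36  -3 ]
  [ 0  -4  -14   40  -4 ]
Add 4 times R2 to R3.
  [ 1   4   12  -35   6 ]
  [ 0   1    3   -9   1 ]
  [ 0   0    0    0   1 ]
  [ 0  -4  -14   40  -4 ]
Add 4 times R2 to R4.
  [ 1  4  12  -35  6 ]
  [ 0  1   3   -9  1 ]
  [ 0  0   0    0  1 ]
  [ 0  0  -2    4  0 ]
Swap R3 and R4.
  [ 1  4  12  -35  6 ]
  [ 0  1   3   -9  1 ]
  [ 0  0  -2    4  0 ]
  [ 0  0   0    0  1 ]
Multiply R3 by -1/2.
  [ 1  4  12  -35  6 ]
  [ 0  1   3   -9  1 ]
  [ 0  0   1   -2  0 ]
  [ 0  0   0    0  1 ]
Subtract R4 from R2.
  [ 1  4  12  -35  6 ]
  [ 0  1   3   -9  0 ]
  [ 0  0   1   -2  0 ]
  [ 0  0   0    0  1 ]
Subtract 6 times R4 from R1.
  [ 1  4  12  -35  0 ]
  [ 0  1   3   -9  0 ]
  [ 0  0   1   -2  0 ]
  [ 0  0   0    0  1 ]
Subtract 3 times R3 from R2.
  [ 1  4  12  -35  0 ]
  [ 0  1   0   -3  0 ]
  [ 0  0   1   -2  0 ]
  [ 0  0   0    0  1 ]
Subtract 12 times R3 from R1.
  [ 1  4  0  -11  0 ]
  [ 0  1  0   -3  0 ]
  [ 0  0  1   -2  0 ]
  [ 0  0  0    0  1 ]
Subtract 4 times R2 from R1.
  [ 1  0  0   1  0 ]
  [ 0  1  0  -3  0 ]
  [ 0  0  1  -2  0 ]
  [ 0  0  0   0  1 ]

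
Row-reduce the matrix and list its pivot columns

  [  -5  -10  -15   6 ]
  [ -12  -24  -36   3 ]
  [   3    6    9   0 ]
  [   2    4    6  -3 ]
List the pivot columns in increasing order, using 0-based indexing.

ρ1 ← -1/5·ρ1
  [   1    2    3  -6/5 ]
  [ -12  -24  -36     3 ]
  [   3    6    9     0 ]
  [   2    4    6    -3 ]
ρ2 ← ρ2 + 12·ρ1
  [ 1  2  3   -6/5 ]
  [ 0  0  0  -57/5 ]
  [ 3  6  9      0 ]
  [ 2  4  6     -3 ]
ρ3 ← ρ3 − 3·ρ1
  [ 1  2  3   -6/5 ]
  [ 0  0  0  -57/5 ]
  [ 0  0  0   18/5 ]
  [ 2  4  6     -3 ]
ρ4 ← ρ4 − 2·ρ1
  [ 1  2  3   -6/5 ]
  [ 0  0  0  -57/5 ]
  [ 0  0  0   18/5 ]
  [ 0  0  0   -3/5 ]
ρ2 ← -5/57·ρ2
  [ 1  2  3  -6/5 ]
  [ 0  0  0     1 ]
  [ 0  0  0  18/5 ]
  [ 0  0  0  -3/5 ]
ρ3 ← ρ3 − 18/5·ρ2
  [ 1  2  3  -6/5 ]
  [ 0  0  0     1 ]
  [ 0  0  0     0 ]
  [ 0  0  0  -3/5 ]
ρ4 ← ρ4 + 3/5·ρ2
  [ 1  2  3  -6/5 ]
  [ 0  0  0     1 ]
  [ 0  0  0     0 ]
  [ 0  0  0     0 ]
ρ1 ← ρ1 + 6/5·ρ2
  [ 1  2  3  0 ]
  [ 0  0  0  1 ]
  [ 0  0  0  0 ]
  [ 0  0  0  0 ]
Pivot columns are the columns containing a leading 1.

0, 3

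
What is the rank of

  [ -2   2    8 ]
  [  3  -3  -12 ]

rank = 1

ρ1 := -1/2·ρ1
  [ 1  -1   -4 ]
  [ 3  -3  -12 ]
ρ2 := ρ2 − 3·ρ1
  [ 1  -1  -4 ]
  [ 0   0   0 ]
The reduced form has 1 nonzero row.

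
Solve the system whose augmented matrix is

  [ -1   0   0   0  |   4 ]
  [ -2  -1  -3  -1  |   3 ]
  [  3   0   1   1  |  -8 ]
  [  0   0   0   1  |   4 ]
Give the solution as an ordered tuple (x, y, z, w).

(-4, 1, 0, 4)

R1 → -1·R1
  [  1   0   0   0  |  -4 ]
  [ -2  -1  -3  -1  |   3 ]
  [  3   0   1   1  |  -8 ]
  [  0   0   0   1  |   4 ]
R2 → R2 + 2·R1
  [ 1   0   0   0  |  -4 ]
  [ 0  -1  -3  -1  |  -5 ]
  [ 3   0   1   1  |  -8 ]
  [ 0   0   0   1  |   4 ]
R3 → R3 − 3·R1
  [ 1   0   0   0  |  -4 ]
  [ 0  -1  -3  -1  |  -5 ]
  [ 0   0   1   1  |   4 ]
  [ 0   0   0   1  |   4 ]
R2 → -1·R2
  [ 1  0  0  0  |  -4 ]
  [ 0  1  3  1  |   5 ]
  [ 0  0  1  1  |   4 ]
  [ 0  0  0  1  |   4 ]
R3 → R3 − R4
  [ 1  0  0  0  |  -4 ]
  [ 0  1  3  1  |   5 ]
  [ 0  0  1  0  |   0 ]
  [ 0  0  0  1  |   4 ]
R2 → R2 − R4
  [ 1  0  0  0  |  -4 ]
  [ 0  1  3  0  |   1 ]
  [ 0  0  1  0  |   0 ]
  [ 0  0  0  1  |   4 ]
R2 → R2 − 3·R3
  [ 1  0  0  0  |  -4 ]
  [ 0  1  0  0  |   1 ]
  [ 0  0  1  0  |   0 ]
  [ 0  0  0  1  |   4 ]
Reading off the last column: x = -4, y = 1, z = 0, w = 4.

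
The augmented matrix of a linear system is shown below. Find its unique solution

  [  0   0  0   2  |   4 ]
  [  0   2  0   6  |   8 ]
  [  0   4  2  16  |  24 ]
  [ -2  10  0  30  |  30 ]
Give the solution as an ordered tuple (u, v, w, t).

(5, -2, 0, 2)

R1 ↔ R4
  [ -2  10  0  30  |  30 ]
  [  0   2  0   6  |   8 ]
  [  0   4  2  16  |  24 ]
  [  0   0  0   2  |   4 ]
R1 → -1/2·R1
  [ 1  -5  0  -15  |  -15 ]
  [ 0   2  0    6  |    8 ]
  [ 0   4  2   16  |   24 ]
  [ 0   0  0    2  |    4 ]
R2 → 1/2·R2
  [ 1  -5  0  -15  |  -15 ]
  [ 0   1  0    3  |    4 ]
  [ 0   4  2   16  |   24 ]
  [ 0   0  0    2  |    4 ]
R3 → R3 − 4·R2
  [ 1  -5  0  -15  |  -15 ]
  [ 0   1  0    3  |    4 ]
  [ 0   0  2    4  |    8 ]
  [ 0   0  0    2  |    4 ]
R3 → 1/2·R3
  [ 1  -5  0  -15  |  -15 ]
  [ 0   1  0    3  |    4 ]
  [ 0   0  1    2  |    4 ]
  [ 0   0  0    2  |    4 ]
R4 → 1/2·R4
  [ 1  -5  0  -15  |  -15 ]
  [ 0   1  0    3  |    4 ]
  [ 0   0  1    2  |    4 ]
  [ 0   0  0    1  |    2 ]
R3 → R3 − 2·R4
  [ 1  -5  0  -15  |  -15 ]
  [ 0   1  0    3  |    4 ]
  [ 0   0  1    0  |    0 ]
  [ 0   0  0    1  |    2 ]
R2 → R2 − 3·R4
  [ 1  -5  0  -15  |  -15 ]
  [ 0   1  0    0  |   -2 ]
  [ 0   0  1    0  |    0 ]
  [ 0   0  0    1  |    2 ]
R1 → R1 + 15·R4
  [ 1  -5  0  0  |  15 ]
  [ 0   1  0  0  |  -2 ]
  [ 0   0  1  0  |   0 ]
  [ 0   0  0  1  |   2 ]
R1 → R1 + 5·R2
  [ 1  0  0  0  |   5 ]
  [ 0  1  0  0  |  -2 ]
  [ 0  0  1  0  |   0 ]
  [ 0  0  0  1  |   2 ]
Reading off the last column: u = 5, v = -2, w = 0, t = 2.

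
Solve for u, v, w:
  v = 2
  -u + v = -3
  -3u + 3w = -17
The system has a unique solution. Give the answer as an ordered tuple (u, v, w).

Form the augmented matrix and row-reduce:
  [  0  1  0  |    2 ]
  [ -1  1  0  |   -3 ]
  [ -3  0  3  |  -17 ]
r1 <=> r2
  [ -1  1  0  |   -3 ]
  [  0  1  0  |    2 ]
  [ -3  0  3  |  -17 ]
r1 := -1·r1
  [  1  -1  0  |    3 ]
  [  0   1  0  |    2 ]
  [ -3   0  3  |  -17 ]
r3 := r3 + 3·r1
  [ 1  -1  0  |   3 ]
  [ 0   1  0  |   2 ]
  [ 0  -3  3  |  -8 ]
r3 := r3 + 3·r2
  [ 1  -1  0  |   3 ]
  [ 0   1  0  |   2 ]
  [ 0   0  3  |  -2 ]
r3 := 1/3·r3
  [ 1  -1  0  |     3 ]
  [ 0   1  0  |     2 ]
  [ 0   0  1  |  -2/3 ]
r1 := r1 + r2
  [ 1  0  0  |     5 ]
  [ 0  1  0  |     2 ]
  [ 0  0  1  |  -2/3 ]
Reading off the last column: u = 5, v = 2, w = -2/3.

(5, 2, -2/3)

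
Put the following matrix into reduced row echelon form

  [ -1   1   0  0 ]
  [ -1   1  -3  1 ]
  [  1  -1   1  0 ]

[[1, -1, 0, 0], [0, 0, 1, 0], [0, 0, 0, 1]]

Multiply r1 by -1.
  [  1  -1   0  0 ]
  [ -1   1  -3  1 ]
  [  1  -1   1  0 ]
Add r1 to r2.
  [ 1  -1   0  0 ]
  [ 0   0  -3  1 ]
  [ 1  -1   1  0 ]
Subtract r1 from r3.
  [ 1  -1   0  0 ]
  [ 0   0  -3  1 ]
  [ 0   0   1  0 ]
Multiply r2 by -1/3.
  [ 1  -1  0     0 ]
  [ 0   0  1  -1/3 ]
  [ 0   0  1     0 ]
Subtract r2 from r3.
  [ 1  -1  0     0 ]
  [ 0   0  1  -1/3 ]
  [ 0   0  0   1/3 ]
Multiply r3 by 3.
  [ 1  -1  0     0 ]
  [ 0   0  1  -1/3 ]
  [ 0   0  0     1 ]
Add 1/3 times r3 to r2.
  [ 1  -1  0  0 ]
  [ 0   0  1  0 ]
  [ 0   0  0  1 ]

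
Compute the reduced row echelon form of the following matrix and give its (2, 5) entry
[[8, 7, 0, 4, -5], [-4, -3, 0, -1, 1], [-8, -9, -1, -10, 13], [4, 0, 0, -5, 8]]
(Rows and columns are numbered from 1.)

-3

ρ1 := 1/8·ρ1
  [  1  7/8   0  1/2  -5/8 ]
  [ -4   -3   0   -1     1 ]
  [ -8   -9  -1  -10    13 ]
  [  4    0   0   -5     8 ]
ρ2 := ρ2 + 4·ρ1
  [  1  7/8   0  1/2  -5/8 ]
  [  0  1/2   0    1  -3/2 ]
  [ -8   -9  -1  -10    13 ]
  [  4    0   0   -5     8 ]
ρ3 := ρ3 + 8·ρ1
  [ 1  7/8   0  1/2  -5/8 ]
  [ 0  1/2   0    1  -3/2 ]
  [ 0   -2  -1   -6     8 ]
  [ 4    0   0   -5     8 ]
ρ4 := ρ4 − 4·ρ1
  [ 1   7/8   0  1/2  -5/8 ]
  [ 0   1/2   0    1  -3/2 ]
  [ 0    -2  -1   -6     8 ]
  [ 0  -7/2   0   -7  21/2 ]
ρ2 := 2·ρ2
  [ 1   7/8   0  1/2  -5/8 ]
  [ 0     1   0    2    -3 ]
  [ 0    -2  -1   -6     8 ]
  [ 0  -7/2   0   -7  21/2 ]
ρ3 := ρ3 + 2·ρ2
  [ 1   7/8   0  1/2  -5/8 ]
  [ 0     1   0    2    -3 ]
  [ 0     0  -1   -2     2 ]
  [ 0  -7/2   0   -7  21/2 ]
ρ4 := ρ4 + 7/2·ρ2
  [ 1  7/8   0  1/2  -5/8 ]
  [ 0    1   0    2    -3 ]
  [ 0    0  -1   -2     2 ]
  [ 0    0   0    0     0 ]
ρ3 := -1·ρ3
  [ 1  7/8  0  1/2  -5/8 ]
  [ 0    1  0    2    -3 ]
  [ 0    0  1    2    -2 ]
  [ 0    0  0    0     0 ]
ρ1 := ρ1 − 7/8·ρ2
  [ 1  0  0  -5/4   2 ]
  [ 0  1  0     2  -3 ]
  [ 0  0  1     2  -2 ]
  [ 0  0  0     0   0 ]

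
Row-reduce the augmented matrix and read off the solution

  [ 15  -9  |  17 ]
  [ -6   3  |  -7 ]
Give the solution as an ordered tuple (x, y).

R1 -> 1/15·R1
R2 -> R2 + 6·R1
R2 -> -5/3·R2
R1 -> R1 + 3/5·R2
Reading off the last column: x = 4/3, y = 1/3.

(4/3, 1/3)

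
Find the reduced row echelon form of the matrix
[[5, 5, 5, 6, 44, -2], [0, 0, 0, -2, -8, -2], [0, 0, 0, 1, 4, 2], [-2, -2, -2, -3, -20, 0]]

[[1, 1, 1, 0, 4, 0], [0, 0, 0, 1, 4, 0], [0, 0, 0, 0, 0, 1], [0, 0, 0, 0, 0, 0]]

Multiply r1 by 1/5.
Add 2 times r1 to r4.
Multiply r2 by -1/2.
Subtract r2 from r3.
Add 3/5 times r2 to r4.
Add 1/5 times r3 to r4.
Subtract r3 from r2.
Add 2/5 times r3 to r1.
Subtract 6/5 times r2 from r1.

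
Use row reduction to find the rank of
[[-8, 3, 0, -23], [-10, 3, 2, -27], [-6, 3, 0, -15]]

rank = 3

R1 := -1/8·R1
  [   1  -3/8  0  23/8 ]
  [ -10     3  2   -27 ]
  [  -6     3  0   -15 ]
R2 := R2 + 10·R1
  [  1  -3/8  0  23/8 ]
  [  0  -3/4  2   7/4 ]
  [ -6     3  0   -15 ]
R3 := R3 + 6·R1
  [ 1  -3/8  0  23/8 ]
  [ 0  -3/4  2   7/4 ]
  [ 0   3/4  0   9/4 ]
R2 := -4/3·R2
  [ 1  -3/8     0  23/8 ]
  [ 0     1  -8/3  -7/3 ]
  [ 0   3/4     0   9/4 ]
R3 := R3 − 3/4·R2
  [ 1  -3/8     0  23/8 ]
  [ 0     1  -8/3  -7/3 ]
  [ 0     0     2     4 ]
R3 := 1/2·R3
  [ 1  -3/8     0  23/8 ]
  [ 0     1  -8/3  -7/3 ]
  [ 0     0     1     2 ]
R2 := R2 + 8/3·R3
  [ 1  -3/8  0  23/8 ]
  [ 0     1  0     3 ]
  [ 0     0  1     2 ]
R1 := R1 + 3/8·R2
  [ 1  0  0  4 ]
  [ 0  1  0  3 ]
  [ 0  0  1  2 ]
The reduced form has 3 nonzero rows.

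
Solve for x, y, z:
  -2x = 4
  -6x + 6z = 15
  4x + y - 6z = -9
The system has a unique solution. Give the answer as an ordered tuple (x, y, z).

Form the augmented matrix and row-reduce:
  [ -2  0   0  |   4 ]
  [ -6  0   6  |  15 ]
  [  4  1  -6  |  -9 ]
R1 ← -1/2·R1
  [  1  0   0  |  -2 ]
  [ -6  0   6  |  15 ]
  [  4  1  -6  |  -9 ]
R2 ← R2 + 6·R1
  [ 1  0   0  |  -2 ]
  [ 0  0   6  |   3 ]
  [ 4  1  -6  |  -9 ]
R3 ← R3 − 4·R1
  [ 1  0   0  |  -2 ]
  [ 0  0   6  |   3 ]
  [ 0  1  -6  |  -1 ]
R2 ↔ R3
  [ 1  0   0  |  -2 ]
  [ 0  1  -6  |  -1 ]
  [ 0  0   6  |   3 ]
R3 ← 1/6·R3
  [ 1  0   0  |   -2 ]
  [ 0  1  -6  |   -1 ]
  [ 0  0   1  |  1/2 ]
R2 ← R2 + 6·R3
  [ 1  0  0  |   -2 ]
  [ 0  1  0  |    2 ]
  [ 0  0  1  |  1/2 ]
Reading off the last column: x = -2, y = 2, z = 1/2.

(-2, 2, 1/2)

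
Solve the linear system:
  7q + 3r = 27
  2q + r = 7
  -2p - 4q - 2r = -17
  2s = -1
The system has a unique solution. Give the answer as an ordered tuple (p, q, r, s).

(3/2, 6, -5, -1/2)

Form the augmented matrix and row-reduce:
  [  0   7   3  0  |   27 ]
  [  0   2   1  0  |    7 ]
  [ -2  -4  -2  0  |  -17 ]
  [  0   0   0  2  |   -1 ]
Swap R1 and R3.
  [ -2  -4  -2  0  |  -17 ]
  [  0   2   1  0  |    7 ]
  [  0   7   3  0  |   27 ]
  [  0   0   0  2  |   -1 ]
Multiply R1 by -1/2.
  [ 1  2  1  0  |  17/2 ]
  [ 0  2  1  0  |     7 ]
  [ 0  7  3  0  |    27 ]
  [ 0  0  0  2  |    -1 ]
Multiply R2 by 1/2.
  [ 1  2    1  0  |  17/2 ]
  [ 0  1  1/2  0  |   7/2 ]
  [ 0  7    3  0  |    27 ]
  [ 0  0    0  2  |    -1 ]
Subtract 7 times R2 from R3.
  [ 1  2     1  0  |  17/2 ]
  [ 0  1   1/2  0  |   7/2 ]
  [ 0  0  -1/2  0  |   5/2 ]
  [ 0  0     0  2  |    -1 ]
Multiply R3 by -2.
  [ 1  2    1  0  |  17/2 ]
  [ 0  1  1/2  0  |   7/2 ]
  [ 0  0    1  0  |    -5 ]
  [ 0  0    0  2  |    -1 ]
Multiply R4 by 1/2.
  [ 1  2    1  0  |  17/2 ]
  [ 0  1  1/2  0  |   7/2 ]
  [ 0  0    1  0  |    -5 ]
  [ 0  0    0  1  |  -1/2 ]
Subtract 1/2 times R3 from R2.
  [ 1  2  1  0  |  17/2 ]
  [ 0  1  0  0  |     6 ]
  [ 0  0  1  0  |    -5 ]
  [ 0  0  0  1  |  -1/2 ]
Subtract R3 from R1.
  [ 1  2  0  0  |  27/2 ]
  [ 0  1  0  0  |     6 ]
  [ 0  0  1  0  |    -5 ]
  [ 0  0  0  1  |  -1/2 ]
Subtract 2 times R2 from R1.
  [ 1  0  0  0  |   3/2 ]
  [ 0  1  0  0  |     6 ]
  [ 0  0  1  0  |    -5 ]
  [ 0  0  0  1  |  -1/2 ]
Reading off the last column: p = 3/2, q = 6, r = -5, s = -1/2.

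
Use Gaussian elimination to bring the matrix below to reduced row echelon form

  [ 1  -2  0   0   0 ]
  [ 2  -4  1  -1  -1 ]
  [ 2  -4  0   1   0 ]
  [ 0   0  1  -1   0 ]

[[1, -2, 0, 0, 0], [0, 0, 1, 0, 0], [0, 0, 0, 1, 0], [0, 0, 0, 0, 1]]

R2 → R2 − 2·R1
  [ 1  -2  0   0   0 ]
  [ 0   0  1  -1  -1 ]
  [ 2  -4  0   1   0 ]
  [ 0   0  1  -1   0 ]
R3 → R3 − 2·R1
  [ 1  -2  0   0   0 ]
  [ 0   0  1  -1  -1 ]
  [ 0   0  0   1   0 ]
  [ 0   0  1  -1   0 ]
R4 → R4 − R2
  [ 1  -2  0   0   0 ]
  [ 0   0  1  -1  -1 ]
  [ 0   0  0   1   0 ]
  [ 0   0  0   0   1 ]
R2 → R2 + R4
  [ 1  -2  0   0  0 ]
  [ 0   0  1  -1  0 ]
  [ 0   0  0   1  0 ]
  [ 0   0  0   0  1 ]
R2 → R2 + R3
  [ 1  -2  0  0  0 ]
  [ 0   0  1  0  0 ]
  [ 0   0  0  1  0 ]
  [ 0   0  0  0  1 ]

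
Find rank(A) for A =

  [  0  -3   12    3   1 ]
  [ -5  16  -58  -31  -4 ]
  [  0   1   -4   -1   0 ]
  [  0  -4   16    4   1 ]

Swap R1 and R2.
  [ -5  16  -58  -31  -4 ]
  [  0  -3   12    3   1 ]
  [  0   1   -4   -1   0 ]
  [  0  -4   16    4   1 ]
Multiply R1 by -1/5.
  [ 1  -16/5  58/5  31/5  4/5 ]
  [ 0     -3    12     3    1 ]
  [ 0      1    -4    -1    0 ]
  [ 0     -4    16     4    1 ]
Multiply R2 by -1/3.
  [ 1  -16/5  58/5  31/5   4/5 ]
  [ 0      1    -4    -1  -1/3 ]
  [ 0      1    -4    -1     0 ]
  [ 0     -4    16     4     1 ]
Subtract R2 from R3.
  [ 1  -16/5  58/5  31/5   4/5 ]
  [ 0      1    -4    -1  -1/3 ]
  [ 0      0     0     0   1/3 ]
  [ 0     -4    16     4     1 ]
Add 4 times R2 to R4.
  [ 1  -16/5  58/5  31/5   4/5 ]
  [ 0      1    -4    -1  -1/3 ]
  [ 0      0     0     0   1/3 ]
  [ 0      0     0     0  -1/3 ]
Multiply R3 by 3.
  [ 1  -16/5  58/5  31/5   4/5 ]
  [ 0      1    -4    -1  -1/3 ]
  [ 0      0     0     0     1 ]
  [ 0      0     0     0  -1/3 ]
Add 1/3 times R3 to R4.
  [ 1  -16/5  58/5  31/5   4/5 ]
  [ 0      1    -4    -1  -1/3 ]
  [ 0      0     0     0     1 ]
  [ 0      0     0     0     0 ]
Add 1/3 times R3 to R2.
  [ 1  -16/5  58/5  31/5  4/5 ]
  [ 0      1    -4    -1    0 ]
  [ 0      0     0     0    1 ]
  [ 0      0     0     0    0 ]
Subtract 4/5 times R3 from R1.
  [ 1  -16/5  58/5  31/5  0 ]
  [ 0      1    -4    -1  0 ]
  [ 0      0     0     0  1 ]
  [ 0      0     0     0  0 ]
Add 16/5 times R2 to R1.
  [ 1  0  -6/5   3  0 ]
  [ 0  1    -4  -1  0 ]
  [ 0  0     0   0  1 ]
  [ 0  0     0   0  0 ]
The reduced form has 3 nonzero rows.

rank = 3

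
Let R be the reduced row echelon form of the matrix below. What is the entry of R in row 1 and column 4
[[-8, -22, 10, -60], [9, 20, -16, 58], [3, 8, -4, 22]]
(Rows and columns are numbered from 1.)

r1 ← -1/8·r1
  [ 1  11/4  -5/4  15/2 ]
  [ 9    20   -16    58 ]
  [ 3     8    -4    22 ]
r2 ← r2 − 9·r1
  [ 1   11/4   -5/4   15/2 ]
  [ 0  -19/4  -19/4  -19/2 ]
  [ 3      8     -4     22 ]
r3 ← r3 − 3·r1
  [ 1   11/4   -5/4   15/2 ]
  [ 0  -19/4  -19/4  -19/2 ]
  [ 0   -1/4   -1/4   -1/2 ]
r2 ← -4/19·r2
  [ 1  11/4  -5/4  15/2 ]
  [ 0     1     1     2 ]
  [ 0  -1/4  -1/4  -1/2 ]
r3 ← r3 + 1/4·r2
  [ 1  11/4  -5/4  15/2 ]
  [ 0     1     1     2 ]
  [ 0     0     0     0 ]
r1 ← r1 − 11/4·r2
  [ 1  0  -4  2 ]
  [ 0  1   1  2 ]
  [ 0  0   0  0 ]

2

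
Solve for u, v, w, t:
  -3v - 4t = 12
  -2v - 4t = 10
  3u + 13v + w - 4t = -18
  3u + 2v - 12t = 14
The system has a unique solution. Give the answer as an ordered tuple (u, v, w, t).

(0, -2, 2, -3/2)

Form the augmented matrix and row-reduce:
  [ 0  -3  0   -4  |   12 ]
  [ 0  -2  0   -4  |   10 ]
  [ 3  13  1   -4  |  -18 ]
  [ 3   2  0  -12  |   14 ]
R1 <-> R3
  [ 3  13  1   -4  |  -18 ]
  [ 0  -2  0   -4  |   10 ]
  [ 0  -3  0   -4  |   12 ]
  [ 3   2  0  -12  |   14 ]
R1 -> 1/3·R1
  [ 1  13/3  1/3  -4/3  |  -6 ]
  [ 0    -2    0    -4  |  10 ]
  [ 0    -3    0    -4  |  12 ]
  [ 3     2    0   -12  |  14 ]
R4 -> R4 − 3·R1
  [ 1  13/3  1/3  -4/3  |  -6 ]
  [ 0    -2    0    -4  |  10 ]
  [ 0    -3    0    -4  |  12 ]
  [ 0   -11   -1    -8  |  32 ]
R2 -> -1/2·R2
  [ 1  13/3  1/3  -4/3  |  -6 ]
  [ 0     1    0     2  |  -5 ]
  [ 0    -3    0    -4  |  12 ]
  [ 0   -11   -1    -8  |  32 ]
R3 -> R3 + 3·R2
  [ 1  13/3  1/3  -4/3  |  -6 ]
  [ 0     1    0     2  |  -5 ]
  [ 0     0    0     2  |  -3 ]
  [ 0   -11   -1    -8  |  32 ]
R4 -> R4 + 11·R2
  [ 1  13/3  1/3  -4/3  |   -6 ]
  [ 0     1    0     2  |   -5 ]
  [ 0     0    0     2  |   -3 ]
  [ 0     0   -1    14  |  -23 ]
R3 <-> R4
  [ 1  13/3  1/3  -4/3  |   -6 ]
  [ 0     1    0     2  |   -5 ]
  [ 0     0   -1    14  |  -23 ]
  [ 0     0    0     2  |   -3 ]
R3 -> -1·R3
  [ 1  13/3  1/3  -4/3  |  -6 ]
  [ 0     1    0     2  |  -5 ]
  [ 0     0    1   -14  |  23 ]
  [ 0     0    0     2  |  -3 ]
R4 -> 1/2·R4
  [ 1  13/3  1/3  -4/3  |    -6 ]
  [ 0     1    0     2  |    -5 ]
  [ 0     0    1   -14  |    23 ]
  [ 0     0    0     1  |  -3/2 ]
R3 -> R3 + 14·R4
  [ 1  13/3  1/3  -4/3  |    -6 ]
  [ 0     1    0     2  |    -5 ]
  [ 0     0    1     0  |     2 ]
  [ 0     0    0     1  |  -3/2 ]
R2 -> R2 − 2·R4
  [ 1  13/3  1/3  -4/3  |    -6 ]
  [ 0     1    0     0  |    -2 ]
  [ 0     0    1     0  |     2 ]
  [ 0     0    0     1  |  -3/2 ]
R1 -> R1 + 4/3·R4
  [ 1  13/3  1/3  0  |    -8 ]
  [ 0     1    0  0  |    -2 ]
  [ 0     0    1  0  |     2 ]
  [ 0     0    0  1  |  -3/2 ]
R1 -> R1 − 1/3·R3
  [ 1  13/3  0  0  |  -26/3 ]
  [ 0     1  0  0  |     -2 ]
  [ 0     0  1  0  |      2 ]
  [ 0     0  0  1  |   -3/2 ]
R1 -> R1 − 13/3·R2
  [ 1  0  0  0  |     0 ]
  [ 0  1  0  0  |    -2 ]
  [ 0  0  1  0  |     2 ]
  [ 0  0  0  1  |  -3/2 ]
Reading off the last column: u = 0, v = -2, w = 2, t = -3/2.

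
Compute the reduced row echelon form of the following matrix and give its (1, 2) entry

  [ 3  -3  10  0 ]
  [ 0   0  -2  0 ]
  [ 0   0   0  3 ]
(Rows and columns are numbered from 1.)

Multiply ρ1 by 1/3.
Multiply ρ2 by -1/2.
Multiply ρ3 by 1/3.
Subtract 10/3 times ρ2 from ρ1.

-1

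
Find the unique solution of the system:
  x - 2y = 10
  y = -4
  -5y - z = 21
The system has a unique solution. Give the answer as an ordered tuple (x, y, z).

Form the augmented matrix and row-reduce:
  [ 1  -2   0  |  10 ]
  [ 0   1   0  |  -4 ]
  [ 0  -5  -1  |  21 ]
R3 := R3 + 5·R2
  [ 1  -2   0  |  10 ]
  [ 0   1   0  |  -4 ]
  [ 0   0  -1  |   1 ]
R3 := -1·R3
  [ 1  -2  0  |  10 ]
  [ 0   1  0  |  -4 ]
  [ 0   0  1  |  -1 ]
R1 := R1 + 2·R2
  [ 1  0  0  |   2 ]
  [ 0  1  0  |  -4 ]
  [ 0  0  1  |  -1 ]
Reading off the last column: x = 2, y = -4, z = -1.

(2, -4, -1)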